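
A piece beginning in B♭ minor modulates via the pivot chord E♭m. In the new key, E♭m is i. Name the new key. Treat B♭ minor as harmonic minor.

The numeral i denotes a minor triad on scale degree 1. With E♭ on degree 1, the tonic of the new key is E♭.
Degree 1 carries a minor triad in minor keys, so the destination is E♭ minor.
Check: the diatonic triads of E♭ minor (natural minor) are E♭m (i), Fdim (ii°), G♭ (III), A♭m (iv), B♭m (v), C♭ (VI), D♭ (VII) — E♭m is indeed i.

E♭ minor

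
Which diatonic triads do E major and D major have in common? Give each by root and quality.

F#m, A

Triads in E major: E major (I), F# minor (ii), G# minor (iii), A major (IV), B major (V), C# minor (vi), D# diminished (vii°).
Triads in D major: D major (I), E minor (ii), F# minor (iii), G major (IV), A major (V), B minor (vi), C# diminished (vii°).
Shared triads with their functions: F# minor (ii in E major, iii in D major); A major (IV in E major, V in D major).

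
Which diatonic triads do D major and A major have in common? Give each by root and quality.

Triads in D major: D (I), Em (ii), F#m (iii), G (IV), A (V), Bm (vi), C#dim (vii°).
Triads in A major: A (I), Bm (ii), C#m (iii), D (IV), E (V), F#m (vi), G#dim (vii°).
Shared triads with their functions: D (I in D major, IV in A major); F#m (iii in D major, vi in A major); A (V in D major, I in A major); Bm (vi in D major, ii in A major).

D, F#m, A, Bm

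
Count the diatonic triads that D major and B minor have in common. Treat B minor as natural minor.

7

Diatonic triads of D major: D (I), Em (ii), F#m (iii), G (IV), A (V), Bm (vi), C#dim (vii°).
Diatonic triads of B minor (natural minor): Bm (i), C#dim (ii°), D (III), Em (iv), F#m (v), G (VI), A (VII).
Matching root and quality in both lists: D, Em, F#m, G, A, Bm, C#dim.
That gives 7 common triads.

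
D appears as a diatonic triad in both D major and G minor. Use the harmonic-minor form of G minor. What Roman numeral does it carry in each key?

The scale of D major is D E F# G A B C#; D is degree 1, and the triad built there (D-F#-A) is major, so it is I.
The scale of G minor (harmonic minor) is G A Bb C D Eb F#; D is degree 5, and the triad built there (D-F#-A) is major, so it is V.

I in D major; V in G minor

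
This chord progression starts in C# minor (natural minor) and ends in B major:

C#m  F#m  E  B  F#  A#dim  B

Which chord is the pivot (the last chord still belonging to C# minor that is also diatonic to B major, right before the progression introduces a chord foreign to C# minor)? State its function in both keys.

B — VII in C# minor, I in B major

Chords diatonic to C# minor: C#m, D#dim, E, F#m, G#m, A, B.
Reading the progression, the first chord not in that set is F#, so the modulation leaves C# minor there.
The chord immediately before F# is B, which is diatonic to both keys: VII in C# minor and I in B major.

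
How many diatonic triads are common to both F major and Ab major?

Diatonic triads of F major: F major (I), G minor (ii), A minor (iii), Bb major (IV), C major (V), D minor (vi), E diminished (vii°).
Diatonic triads of Ab major: Ab major (I), Bb minor (ii), C minor (iii), Db major (IV), Eb major (V), F minor (vi), G diminished (vii°).
No triad has the same root and quality in both keys.

0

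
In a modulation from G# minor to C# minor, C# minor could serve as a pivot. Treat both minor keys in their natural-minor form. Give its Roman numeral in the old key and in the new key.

iv in G# minor; i in C# minor

The scale of G# minor (natural minor) is G# A# B C# D# E F#; C# is degree 4, and the triad built there (C#-E-G#) is minor, so it is iv.
The scale of C# minor (natural minor) is C# D# E F# G# A B; C# is degree 1, and the triad built there (C#-E-G#) is minor, so it is i.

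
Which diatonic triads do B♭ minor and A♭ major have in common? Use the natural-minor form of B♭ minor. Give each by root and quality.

Triads in B♭ minor (natural minor): B♭m (i), Cdim (ii°), D♭ (III), E♭m (iv), Fm (v), G♭ (VI), A♭ (VII).
Triads in A♭ major: A♭ (I), B♭m (ii), Cm (iii), D♭ (IV), E♭ (V), Fm (vi), Gdim (vii°).
Shared triads with their functions: B♭m (i in B♭ minor, ii in A♭ major); D♭ (III in B♭ minor, IV in A♭ major); Fm (v in B♭ minor, vi in A♭ major); A♭ (VII in B♭ minor, I in A♭ major).

B♭m, D♭, Fm, A♭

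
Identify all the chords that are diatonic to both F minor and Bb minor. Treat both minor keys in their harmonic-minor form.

Triads in F minor (harmonic minor): Fm (i), Gdim (ii°), Abaug (III+), Bbm (iv), C (V), Db (VI), Edim (vii°).
Triads in Bb minor (harmonic minor): Bbm (i), Cdim (ii°), Dbaug (III+), Ebm (iv), F (V), Gb (VI), Adim (vii°).
Shared triads with their functions: Bbm (iv in F minor, i in Bb minor).

Bbm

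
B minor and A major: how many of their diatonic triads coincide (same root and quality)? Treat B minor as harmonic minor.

1

Diatonic triads of B minor (harmonic minor): Bm (i), C#dim (ii°), Daug (III+), Em (iv), F# (V), G (VI), A#dim (vii°).
Diatonic triads of A major: A (I), Bm (ii), C#m (iii), D (IV), E (V), F#m (vi), G#dim (vii°).
Matching root and quality in both lists: Bm.
That gives 1 common triad.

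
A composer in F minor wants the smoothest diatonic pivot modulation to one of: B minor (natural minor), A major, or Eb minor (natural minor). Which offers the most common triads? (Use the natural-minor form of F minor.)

Triads of F minor (natural minor): Fm (i), Gdim (ii°), Ab (III), Bbm (iv), Cm (v), Db (VI), Eb (VII).
B minor (natural minor) shares 0: none.
A major shares 0: none.
Eb minor (natural minor) shares 2: Bbm, Db.
The most common triads (2) are shared with Eb minor.

Eb minor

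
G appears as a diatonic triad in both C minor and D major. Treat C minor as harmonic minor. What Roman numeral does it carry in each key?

V in C minor; IV in D major

The scale of C minor (harmonic minor) is C D E♭ F G A♭ B; G is degree 5, and the triad built there (G-B-D) is major, so it is V.
The scale of D major is D E F♯ G A B C♯; G is degree 4, and the triad built there (G-B-D) is major, so it is IV.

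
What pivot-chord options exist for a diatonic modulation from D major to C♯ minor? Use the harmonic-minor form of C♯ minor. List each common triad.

F♯m, A

Triads in D major: D (I), Em (ii), F♯m (iii), G (IV), A (V), Bm (vi), C♯dim (vii°).
Triads in C♯ minor (harmonic minor): C♯m (i), D♯dim (ii°), Eaug (III+), F♯m (iv), G♯ (V), A (VI), B♯dim (vii°).
Shared triads with their functions: F♯m (iii in D major, iv in C♯ minor); A (V in D major, VI in C♯ minor).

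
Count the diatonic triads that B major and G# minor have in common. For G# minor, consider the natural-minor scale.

Diatonic triads of B major: B (I), C#m (ii), D#m (iii), E (IV), F# (V), G#m (vi), A#dim (vii°).
Diatonic triads of G# minor (natural minor): G#m (i), A#dim (ii°), B (III), C#m (iv), D#m (v), E (VI), F# (VII).
Matching root and quality in both lists: B, C#m, D#m, E, F#, G#m, A#dim.
That gives 7 common triads.

7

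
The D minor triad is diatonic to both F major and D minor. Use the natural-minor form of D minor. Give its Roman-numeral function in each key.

vi in F major; i in D minor

The scale of F major is F G A B♭ C D E; D is degree 6, and the triad built there (D-F-A) is minor, so it is vi.
The scale of D minor (natural minor) is D E F G A B♭ C; D is degree 1, and the triad built there (D-F-A) is minor, so it is i.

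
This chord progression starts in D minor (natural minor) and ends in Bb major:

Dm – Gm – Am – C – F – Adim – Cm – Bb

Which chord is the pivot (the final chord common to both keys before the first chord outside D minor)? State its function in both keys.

Chords diatonic to D minor: Dm, Edim, F, Gm, Am, Bb, C.
Reading the progression, the first chord not in that set is Adim, so the modulation leaves D minor there.
The chord immediately before Adim is F, which is diatonic to both keys: III in D minor and V in Bb major.

F — III in D minor, V in Bb major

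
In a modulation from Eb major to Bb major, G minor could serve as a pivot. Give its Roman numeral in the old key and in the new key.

The scale of Eb major is Eb F G Ab Bb C D; G is degree 3, and the triad built there (G-Bb-D) is minor, so it is iii.
The scale of Bb major is Bb C D Eb F G A; G is degree 6, and the triad built there (G-Bb-D) is minor, so it is vi.

iii in Eb major; vi in Bb major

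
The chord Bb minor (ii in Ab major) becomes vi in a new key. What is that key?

Db major

The numeral vi denotes a minor triad on scale degree 6. With Bb on degree 6, the tonic of the new key is Db.
Degree 6 carries a minor triad in major keys, so the destination is Db major.
Check: the diatonic triads of Db major are Db (I), Ebm (ii), Fm (iii), Gb (IV), Ab (V), Bbm (vi), Cdim (vii°) — Bb minor is indeed vi.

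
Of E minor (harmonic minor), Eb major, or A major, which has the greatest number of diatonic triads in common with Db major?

Eb major

Triads of Db major: Db major (I), Eb minor (ii), F minor (iii), Gb major (IV), Ab major (V), Bb minor (vi), C diminished (vii°).
E minor (harmonic minor) shares 0: none.
Eb major shares 2: Fm, Ab.
A major shares 0: none.
The most common triads (2) are shared with Eb major.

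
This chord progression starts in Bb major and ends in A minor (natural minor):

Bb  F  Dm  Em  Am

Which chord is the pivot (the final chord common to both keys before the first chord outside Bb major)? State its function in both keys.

Dm — iii in Bb major, iv in A minor

Chords diatonic to Bb major: Bb, Cm, Dm, Eb, F, Gm, Adim.
Reading the progression, the first chord not in that set is Em, so the modulation leaves Bb major there.
The chord immediately before Em is Dm, which is diatonic to both keys: iii in Bb major and iv in A minor.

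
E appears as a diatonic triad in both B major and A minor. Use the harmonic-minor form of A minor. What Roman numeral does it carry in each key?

The scale of B major is B C# D# E F# G# A#; E is degree 4, and the triad built there (E-G#-B) is major, so it is IV.
The scale of A minor (harmonic minor) is A B C D E F G#; E is degree 5, and the triad built there (E-G#-B) is major, so it is V.

IV in B major; V in A minor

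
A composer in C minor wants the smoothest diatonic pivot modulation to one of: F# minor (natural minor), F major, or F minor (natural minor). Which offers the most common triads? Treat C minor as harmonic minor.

F minor

Triads of C minor (harmonic minor): Cm (i), Ddim (ii°), Ebaug (III+), Fm (iv), G (V), Ab (VI), Bdim (vii°).
F# minor (natural minor) shares 0: none.
F major shares 0: none.
F minor (natural minor) shares 3: Cm, Fm, Ab.
The most common triads (3) are shared with F minor.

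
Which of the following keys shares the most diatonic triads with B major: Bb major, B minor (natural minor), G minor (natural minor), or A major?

Triads of B major: B (I), C#m (ii), D#m (iii), E (IV), F# (V), G#m (vi), A#dim (vii°).
Bb major shares 0: none.
B minor (natural minor) shares 0: none.
G minor (natural minor) shares 0: none.
A major shares 2: C#m, E.
The most common triads (2) are shared with A major.

A major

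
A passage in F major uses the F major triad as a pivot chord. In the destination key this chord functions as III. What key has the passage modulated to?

D minor

The numeral III denotes a major triad on scale degree 3. With F on degree 3, the tonic of the new key is D.
Degree 3 carries a major triad in natural-minor keys, so the destination is D minor.
Check: the diatonic triads of D minor (natural minor) are Dm (i), Edim (ii°), F (III), Gm (iv), Am (v), Bb (VI), C (VII) — F major is indeed III.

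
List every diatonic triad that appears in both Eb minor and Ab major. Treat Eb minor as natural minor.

Triads in Eb minor (natural minor): Ebm (i), Fdim (ii°), Gb (III), Abm (iv), Bbm (v), Cb (VI), Db (VII).
Triads in Ab major: Ab (I), Bbm (ii), Cm (iii), Db (IV), Eb (V), Fm (vi), Gdim (vii°).
Shared triads with their functions: Bbm (v in Eb minor, ii in Ab major); Db (VII in Eb minor, IV in Ab major).

Bbm, Db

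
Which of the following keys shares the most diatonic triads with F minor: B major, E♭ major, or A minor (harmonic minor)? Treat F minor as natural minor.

Triads of F minor (natural minor): F minor (i), G diminished (ii°), A♭ major (III), B♭ minor (iv), C minor (v), D♭ major (VI), E♭ major (VII).
B major shares 0: none.
E♭ major shares 4: Fm, A♭, Cm, E♭.
A minor (harmonic minor) shares 0: none.
The most common triads (4) are shared with E♭ major.

E♭ major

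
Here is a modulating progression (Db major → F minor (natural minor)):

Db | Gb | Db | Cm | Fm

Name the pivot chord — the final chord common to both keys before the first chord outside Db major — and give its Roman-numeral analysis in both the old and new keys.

Db — I in Db major, VI in F minor

Chords diatonic to Db major: Db, Ebm, Fm, Gb, Ab, Bbm, Cdim.
Reading the progression, the first chord not in that set is Cm, so the modulation leaves Db major there.
The chord immediately before Cm is Db, which is diatonic to both keys: I in Db major and VI in F minor.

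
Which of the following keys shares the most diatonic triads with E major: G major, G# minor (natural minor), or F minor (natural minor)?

G# minor

Triads of E major: E major (I), F# minor (ii), G# minor (iii), A major (IV), B major (V), C# minor (vi), D# diminished (vii°).
G major shares 0: none.
G# minor (natural minor) shares 4: E, G#m, B, C#m.
F minor (natural minor) shares 0: none.
The most common triads (4) are shared with G# minor.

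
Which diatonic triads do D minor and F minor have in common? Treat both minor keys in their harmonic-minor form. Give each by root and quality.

Triads in D minor (harmonic minor): D minor (i), E diminished (ii°), F augmented (III+), G minor (iv), A major (V), Bb major (VI), C# diminished (vii°).
Triads in F minor (harmonic minor): F minor (i), G diminished (ii°), Ab augmented (III+), Bb minor (iv), C major (V), Db major (VI), E diminished (vii°).
Shared triads with their functions: E diminished (ii° in D minor, vii° in F minor).

Edim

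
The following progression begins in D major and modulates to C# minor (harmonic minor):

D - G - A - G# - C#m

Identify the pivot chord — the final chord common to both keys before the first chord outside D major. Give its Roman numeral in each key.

A — V in D major, VI in C# minor

Chords diatonic to D major: D, Em, F#m, G, A, Bm, C#dim.
Reading the progression, the first chord not in that set is G#, so the modulation leaves D major there.
The chord immediately before G# is A, which is diatonic to both keys: V in D major and VI in C# minor.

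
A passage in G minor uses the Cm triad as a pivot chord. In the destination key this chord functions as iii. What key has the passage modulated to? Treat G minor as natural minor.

Ab major

The numeral iii denotes a minor triad on scale degree 3. With C on degree 3, the tonic of the new key is Ab.
Degree 3 carries a minor triad in major keys, so the destination is Ab major.
Check: the diatonic triads of Ab major are Ab (I), Bbm (ii), Cm (iii), Db (IV), Eb (V), Fm (vi), Gdim (vii°) — Cm is indeed iii.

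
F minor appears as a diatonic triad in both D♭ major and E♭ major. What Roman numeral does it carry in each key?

iii in D♭ major; ii in E♭ major

The scale of D♭ major is D♭ E♭ F G♭ A♭ B♭ C; F is degree 3, and the triad built there (F-A♭-C) is minor, so it is iii.
The scale of E♭ major is E♭ F G A♭ B♭ C D; F is degree 2, and the triad built there (F-A♭-C) is minor, so it is ii.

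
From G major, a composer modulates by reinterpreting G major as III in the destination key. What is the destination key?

The numeral III denotes a major triad on scale degree 3. With G on degree 3, the tonic of the new key is E.
Degree 3 carries a major triad in natural-minor keys, so the destination is E minor.
Check: the diatonic triads of E minor (natural minor) are Em (i), F#dim (ii°), G (III), Am (iv), Bm (v), C (VI), D (VII) — G major is indeed III.

E minor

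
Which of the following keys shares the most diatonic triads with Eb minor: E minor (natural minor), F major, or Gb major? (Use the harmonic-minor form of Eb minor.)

Gb major

Triads of Eb minor (harmonic minor): Ebm (i), Fdim (ii°), Gbaug (III+), Abm (iv), Bb (V), Cb (VI), Ddim (vii°).
E minor (natural minor) shares 0: none.
F major shares 1: Bb.
Gb major shares 4: Ebm, Fdim, Abm, Cb.
The most common triads (4) are shared with Gb major.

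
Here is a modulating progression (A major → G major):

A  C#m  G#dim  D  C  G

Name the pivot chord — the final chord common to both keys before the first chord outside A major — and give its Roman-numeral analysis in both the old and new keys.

D — IV in A major, V in G major

Chords diatonic to A major: A, Bm, C#m, D, E, F#m, G#dim.
Reading the progression, the first chord not in that set is C, so the modulation leaves A major there.
The chord immediately before C is D, which is diatonic to both keys: IV in A major and V in G major.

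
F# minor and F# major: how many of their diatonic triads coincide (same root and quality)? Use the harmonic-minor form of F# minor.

Diatonic triads of F# minor (harmonic minor): F# minor (i), G# diminished (ii°), A augmented (III+), B minor (iv), C# major (V), D major (VI), E# diminished (vii°).
Diatonic triads of F# major: F# major (I), G# minor (ii), A# minor (iii), B major (IV), C# major (V), D# minor (vi), E# diminished (vii°).
Matching root and quality in both lists: C# major, E# diminished.
That gives 2 common triads.

2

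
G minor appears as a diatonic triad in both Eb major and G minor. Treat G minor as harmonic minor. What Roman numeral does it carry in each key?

iii in Eb major; i in G minor

The scale of Eb major is Eb F G Ab Bb C D; G is degree 3, and the triad built there (G-Bb-D) is minor, so it is iii.
The scale of G minor (harmonic minor) is G A Bb C D Eb F#; G is degree 1, and the triad built there (G-Bb-D) is minor, so it is i.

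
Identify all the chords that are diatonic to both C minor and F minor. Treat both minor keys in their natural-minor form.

Triads in C minor (natural minor): Cm (i), Ddim (ii°), Eb (III), Fm (iv), Gm (v), Ab (VI), Bb (VII).
Triads in F minor (natural minor): Fm (i), Gdim (ii°), Ab (III), Bbm (iv), Cm (v), Db (VI), Eb (VII).
Shared triads with their functions: Cm (i in C minor, v in F minor); Eb (III in C minor, VII in F minor); Fm (iv in C minor, i in F minor); Ab (VI in C minor, III in F minor).

Cm, Eb, Fm, Ab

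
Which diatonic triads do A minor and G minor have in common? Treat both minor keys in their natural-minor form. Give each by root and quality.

Dm, F

Triads in A minor (natural minor): A minor (i), B diminished (ii°), C major (III), D minor (iv), E minor (v), F major (VI), G major (VII).
Triads in G minor (natural minor): G minor (i), A diminished (ii°), Bb major (III), C minor (iv), D minor (v), Eb major (VI), F major (VII).
Shared triads with their functions: D minor (iv in A minor, v in G minor); F major (VI in A minor, VII in G minor).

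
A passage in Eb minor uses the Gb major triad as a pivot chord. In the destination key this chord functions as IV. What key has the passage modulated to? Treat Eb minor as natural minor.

The numeral IV denotes a major triad on scale degree 4. With Gb on degree 4, the tonic of the new key is Db.
Degree 4 carries a major triad in major keys, so the destination is Db major.
Check: the diatonic triads of Db major are Db (I), Ebm (ii), Fm (iii), Gb (IV), Ab (V), Bbm (vi), Cdim (vii°) — Gb major is indeed IV.

Db major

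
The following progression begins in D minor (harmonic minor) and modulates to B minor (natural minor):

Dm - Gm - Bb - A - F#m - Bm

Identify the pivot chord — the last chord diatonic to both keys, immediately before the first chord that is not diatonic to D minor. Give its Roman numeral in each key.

Chords diatonic to D minor: Dm, Edim, Faug, Gm, A, Bb, C#dim.
Reading the progression, the first chord not in that set is F#m, so the modulation leaves D minor there.
The chord immediately before F#m is A, which is diatonic to both keys: V in D minor and VII in B minor.

A — V in D minor, VII in B minor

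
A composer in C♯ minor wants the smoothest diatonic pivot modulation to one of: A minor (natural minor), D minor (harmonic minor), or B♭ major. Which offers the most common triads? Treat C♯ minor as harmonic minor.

D minor

Triads of C♯ minor (harmonic minor): C♯ minor (i), D♯ diminished (ii°), E augmented (III+), F♯ minor (iv), G♯ major (V), A major (VI), B♯ diminished (vii°).
A minor (natural minor) shares 0: none.
D minor (harmonic minor) shares 1: A.
B♭ major shares 0: none.
The most common triads (1) are shared with D minor.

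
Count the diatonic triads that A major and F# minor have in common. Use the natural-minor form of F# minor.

Diatonic triads of A major: A major (I), B minor (ii), C# minor (iii), D major (IV), E major (V), F# minor (vi), G# diminished (vii°).
Diatonic triads of F# minor (natural minor): F# minor (i), G# diminished (ii°), A major (III), B minor (iv), C# minor (v), D major (VI), E major (VII).
Matching root and quality in both lists: A major, B minor, C# minor, D major, E major, F# minor, G# diminished.
That gives 7 common triads.

7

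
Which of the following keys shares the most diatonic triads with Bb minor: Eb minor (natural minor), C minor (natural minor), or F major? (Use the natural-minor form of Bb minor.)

Triads of Bb minor (natural minor): Bb minor (i), C diminished (ii°), Db major (III), Eb minor (iv), F minor (v), Gb major (VI), Ab major (VII).
Eb minor (natural minor) shares 4: Bbm, Db, Ebm, Gb.
C minor (natural minor) shares 2: Fm, Ab.
F major shares 0: none.
The most common triads (4) are shared with Eb minor.

Eb minor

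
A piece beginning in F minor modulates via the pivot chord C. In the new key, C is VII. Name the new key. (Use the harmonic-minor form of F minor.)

The numeral VII denotes a major triad on scale degree 7. With C on degree 7, the tonic of the new key is D.
Degree 7 carries a major triad in natural-minor keys, so the destination is D minor.
Check: the diatonic triads of D minor (natural minor) are Dm (i), Edim (ii°), F (III), Gm (iv), Am (v), Bb (VI), C (VII) — C is indeed VII.

D minor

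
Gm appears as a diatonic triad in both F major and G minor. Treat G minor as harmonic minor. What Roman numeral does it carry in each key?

ii in F major; i in G minor

The scale of F major is F G A Bb C D E; G is degree 2, and the triad built there (G-Bb-D) is minor, so it is ii.
The scale of G minor (harmonic minor) is G A Bb C D Eb F#; G is degree 1, and the triad built there (G-Bb-D) is minor, so it is i.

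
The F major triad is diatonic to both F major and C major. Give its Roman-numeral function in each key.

I in F major; IV in C major

The scale of F major is F G A Bb C D E; F is degree 1, and the triad built there (F-A-C) is major, so it is I.
The scale of C major is C D E F G A B; F is degree 4, and the triad built there (F-A-C) is major, so it is IV.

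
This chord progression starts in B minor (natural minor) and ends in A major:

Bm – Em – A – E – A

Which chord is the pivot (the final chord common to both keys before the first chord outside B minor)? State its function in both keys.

A — VII in B minor, I in A major

Chords diatonic to B minor: Bm, C♯dim, D, Em, F♯m, G, A.
Reading the progression, the first chord not in that set is E, so the modulation leaves B minor there.
The chord immediately before E is A, which is diatonic to both keys: VII in B minor and I in A major.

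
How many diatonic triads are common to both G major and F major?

Diatonic triads of G major: G major (I), A minor (ii), B minor (iii), C major (IV), D major (V), E minor (vi), F# diminished (vii°).
Diatonic triads of F major: F major (I), G minor (ii), A minor (iii), Bb major (IV), C major (V), D minor (vi), E diminished (vii°).
Matching root and quality in both lists: A minor, C major.
That gives 2 common triads.

2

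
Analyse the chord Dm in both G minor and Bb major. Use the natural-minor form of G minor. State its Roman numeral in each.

The scale of G minor (natural minor) is G A Bb C D Eb F; D is degree 5, and the triad built there (D-F-A) is minor, so it is v.
The scale of Bb major is Bb C D Eb F G A; D is degree 3, and the triad built there (D-F-A) is minor, so it is iii.

v in G minor; iii in Bb major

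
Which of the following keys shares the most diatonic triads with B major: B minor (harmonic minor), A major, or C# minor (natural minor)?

Triads of B major: B (I), C#m (ii), D#m (iii), E (IV), F# (V), G#m (vi), A#dim (vii°).
B minor (harmonic minor) shares 2: F#, A#dim.
A major shares 2: C#m, E.
C# minor (natural minor) shares 4: B, C#m, E, G#m.
The most common triads (4) are shared with C# minor.

C# minor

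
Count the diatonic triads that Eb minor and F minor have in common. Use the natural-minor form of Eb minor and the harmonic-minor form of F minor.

Diatonic triads of Eb minor (natural minor): Ebm (i), Fdim (ii°), Gb (III), Abm (iv), Bbm (v), Cb (VI), Db (VII).
Diatonic triads of F minor (harmonic minor): Fm (i), Gdim (ii°), Abaug (III+), Bbm (iv), C (V), Db (VI), Edim (vii°).
Matching root and quality in both lists: Bbm, Db.
That gives 2 common triads.

2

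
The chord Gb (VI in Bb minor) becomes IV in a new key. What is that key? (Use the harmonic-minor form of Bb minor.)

Db major

The numeral IV denotes a major triad on scale degree 4. With Gb on degree 4, the tonic of the new key is Db.
Degree 4 carries a major triad in major keys, so the destination is Db major.
Check: the diatonic triads of Db major are Db (I), Ebm (ii), Fm (iii), Gb (IV), Ab (V), Bbm (vi), Cdim (vii°) — Gb is indeed IV.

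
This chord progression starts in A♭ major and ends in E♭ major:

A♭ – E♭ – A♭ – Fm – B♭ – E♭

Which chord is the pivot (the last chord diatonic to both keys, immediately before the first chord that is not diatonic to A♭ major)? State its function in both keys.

Fm — vi in A♭ major, ii in E♭ major

Chords diatonic to A♭ major: A♭, B♭m, Cm, D♭, E♭, Fm, Gdim.
Reading the progression, the first chord not in that set is B♭, so the modulation leaves A♭ major there.
The chord immediately before B♭ is Fm, which is diatonic to both keys: vi in A♭ major and ii in E♭ major.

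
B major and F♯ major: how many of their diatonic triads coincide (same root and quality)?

Diatonic triads of B major: B major (I), C♯ minor (ii), D♯ minor (iii), E major (IV), F♯ major (V), G♯ minor (vi), A♯ diminished (vii°).
Diatonic triads of F♯ major: F♯ major (I), G♯ minor (ii), A♯ minor (iii), B major (IV), C♯ major (V), D♯ minor (vi), E♯ diminished (vii°).
Matching root and quality in both lists: B major, D♯ minor, F♯ major, G♯ minor.
That gives 4 common triads.

4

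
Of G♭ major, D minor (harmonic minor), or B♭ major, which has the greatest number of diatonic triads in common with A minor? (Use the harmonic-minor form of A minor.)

Triads of A minor (harmonic minor): A minor (i), B diminished (ii°), C augmented (III+), D minor (iv), E major (V), F major (VI), G♯ diminished (vii°).
G♭ major shares 0: none.
D minor (harmonic minor) shares 1: Dm.
B♭ major shares 2: Dm, F.
The most common triads (2) are shared with B♭ major.

B♭ major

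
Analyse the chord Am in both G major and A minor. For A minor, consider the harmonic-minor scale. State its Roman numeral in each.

The scale of G major is G A B C D E F♯; A is degree 2, and the triad built there (A-C-E) is minor, so it is ii.
The scale of A minor (harmonic minor) is A B C D E F G♯; A is degree 1, and the triad built there (A-C-E) is minor, so it is i.

ii in G major; i in A minor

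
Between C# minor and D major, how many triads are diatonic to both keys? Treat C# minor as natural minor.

2

Diatonic triads of C# minor (natural minor): C# minor (i), D# diminished (ii°), E major (III), F# minor (iv), G# minor (v), A major (VI), B major (VII).
Diatonic triads of D major: D major (I), E minor (ii), F# minor (iii), G major (IV), A major (V), B minor (vi), C# diminished (vii°).
Matching root and quality in both lists: F# minor, A major.
That gives 2 common triads.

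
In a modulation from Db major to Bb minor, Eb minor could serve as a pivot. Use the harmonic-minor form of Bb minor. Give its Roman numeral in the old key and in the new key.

ii in Db major; iv in Bb minor

The scale of Db major is Db Eb F Gb Ab Bb C; Eb is degree 2, and the triad built there (Eb-Gb-Bb) is minor, so it is ii.
The scale of Bb minor (harmonic minor) is Bb C Db Eb F Gb A; Eb is degree 4, and the triad built there (Eb-Gb-Bb) is minor, so it is iv.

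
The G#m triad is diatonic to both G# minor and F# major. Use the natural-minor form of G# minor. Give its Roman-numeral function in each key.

The scale of G# minor (natural minor) is G# A# B C# D# E F#; G# is degree 1, and the triad built there (G#-B-D#) is minor, so it is i.
The scale of F# major is F# G# A# B C# D# E#; G# is degree 2, and the triad built there (G#-B-D#) is minor, so it is ii.

i in G# minor; ii in F# major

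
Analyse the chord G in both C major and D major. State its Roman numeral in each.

V in C major; IV in D major

The scale of C major is C D E F G A B; G is degree 5, and the triad built there (G-B-D) is major, so it is V.
The scale of D major is D E F♯ G A B C♯; G is degree 4, and the triad built there (G-B-D) is major, so it is IV.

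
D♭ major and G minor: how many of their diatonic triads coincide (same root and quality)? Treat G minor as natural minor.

Diatonic triads of D♭ major: D♭ (I), E♭m (ii), Fm (iii), G♭ (IV), A♭ (V), B♭m (vi), Cdim (vii°).
Diatonic triads of G minor (natural minor): Gm (i), Adim (ii°), B♭ (III), Cm (iv), Dm (v), E♭ (VI), F (VII).
No triad has the same root and quality in both keys.

0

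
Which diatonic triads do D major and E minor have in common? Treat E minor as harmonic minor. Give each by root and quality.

Triads in D major: D (I), Em (ii), F#m (iii), G (IV), A (V), Bm (vi), C#dim (vii°).
Triads in E minor (harmonic minor): Em (i), F#dim (ii°), Gaug (III+), Am (iv), B (V), C (VI), D#dim (vii°).
Shared triads with their functions: Em (ii in D major, i in E minor).

Em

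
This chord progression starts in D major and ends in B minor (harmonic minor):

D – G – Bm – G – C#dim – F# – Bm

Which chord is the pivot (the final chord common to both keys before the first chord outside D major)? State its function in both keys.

Chords diatonic to D major: D, Em, F#m, G, A, Bm, C#dim.
Reading the progression, the first chord not in that set is F#, so the modulation leaves D major there.
The chord immediately before F# is C#dim, which is diatonic to both keys: vii° in D major and ii° in B minor.

C#dim — vii° in D major, ii° in B minor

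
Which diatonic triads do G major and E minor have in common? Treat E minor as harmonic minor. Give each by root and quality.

Am, C, Em, F♯dim

Triads in G major: G (I), Am (ii), Bm (iii), C (IV), D (V), Em (vi), F♯dim (vii°).
Triads in E minor (harmonic minor): Em (i), F♯dim (ii°), Gaug (III+), Am (iv), B (V), C (VI), D♯dim (vii°).
Shared triads with their functions: Am (ii in G major, iv in E minor); C (IV in G major, VI in E minor); Em (vi in G major, i in E minor); F♯dim (vii° in G major, ii° in E minor).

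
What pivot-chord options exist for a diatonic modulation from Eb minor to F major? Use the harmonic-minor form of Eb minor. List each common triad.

Bb

Triads in Eb minor (harmonic minor): Ebm (i), Fdim (ii°), Gbaug (III+), Abm (iv), Bb (V), Cb (VI), Ddim (vii°).
Triads in F major: F (I), Gm (ii), Am (iii), Bb (IV), C (V), Dm (vi), Edim (vii°).
Shared triads with their functions: Bb (V in Eb minor, IV in F major).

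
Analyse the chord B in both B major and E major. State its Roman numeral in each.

I in B major; V in E major

The scale of B major is B C♯ D♯ E F♯ G♯ A♯; B is degree 1, and the triad built there (B-D♯-F♯) is major, so it is I.
The scale of E major is E F♯ G♯ A B C♯ D♯; B is degree 5, and the triad built there (B-D♯-F♯) is major, so it is V.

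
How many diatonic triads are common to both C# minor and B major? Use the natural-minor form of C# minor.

4

Diatonic triads of C# minor (natural minor): C#m (i), D#dim (ii°), E (III), F#m (iv), G#m (v), A (VI), B (VII).
Diatonic triads of B major: B (I), C#m (ii), D#m (iii), E (IV), F# (V), G#m (vi), A#dim (vii°).
Matching root and quality in both lists: C#m, E, G#m, B.
That gives 4 common triads.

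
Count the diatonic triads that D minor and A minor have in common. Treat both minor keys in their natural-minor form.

4

Diatonic triads of D minor (natural minor): D minor (i), E diminished (ii°), F major (III), G minor (iv), A minor (v), B♭ major (VI), C major (VII).
Diatonic triads of A minor (natural minor): A minor (i), B diminished (ii°), C major (III), D minor (iv), E minor (v), F major (VI), G major (VII).
Matching root and quality in both lists: D minor, F major, A minor, C major.
That gives 4 common triads.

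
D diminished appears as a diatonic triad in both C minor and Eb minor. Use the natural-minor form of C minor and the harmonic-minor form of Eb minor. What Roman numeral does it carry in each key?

ii° in C minor; vii° in Eb minor

The scale of C minor (natural minor) is C D Eb F G Ab Bb; D is degree 2, and the triad built there (D-F-Ab) is diminished, so it is ii°.
The scale of Eb minor (harmonic minor) is Eb F Gb Ab Bb Cb D; D is degree 7, and the triad built there (D-F-Ab) is diminished, so it is vii°.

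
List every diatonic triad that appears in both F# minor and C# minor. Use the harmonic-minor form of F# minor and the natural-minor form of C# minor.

Triads in F# minor (harmonic minor): F# minor (i), G# diminished (ii°), A augmented (III+), B minor (iv), C# major (V), D major (VI), E# diminished (vii°).
Triads in C# minor (natural minor): C# minor (i), D# diminished (ii°), E major (III), F# minor (iv), G# minor (v), A major (VI), B major (VII).
Shared triads with their functions: F# minor (i in F# minor, iv in C# minor).

F#m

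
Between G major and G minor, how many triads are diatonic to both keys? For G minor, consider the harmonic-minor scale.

2

Diatonic triads of G major: G major (I), A minor (ii), B minor (iii), C major (IV), D major (V), E minor (vi), F# diminished (vii°).
Diatonic triads of G minor (harmonic minor): G minor (i), A diminished (ii°), Bb augmented (III+), C minor (iv), D major (V), Eb major (VI), F# diminished (vii°).
Matching root and quality in both lists: D major, F# diminished.
That gives 2 common triads.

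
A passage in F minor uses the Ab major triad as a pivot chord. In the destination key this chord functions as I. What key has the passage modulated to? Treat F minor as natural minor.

The numeral I denotes a major triad on scale degree 1. With Ab on degree 1, the tonic of the new key is Ab.
Degree 1 carries a major triad in major keys, so the destination is Ab major.
Check: the diatonic triads of Ab major are Ab (I), Bbm (ii), Cm (iii), Db (IV), Eb (V), Fm (vi), Gdim (vii°) — Ab major is indeed I.

Ab major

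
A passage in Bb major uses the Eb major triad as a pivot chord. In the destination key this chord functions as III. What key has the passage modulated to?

C minor

The numeral III denotes a major triad on scale degree 3. With Eb on degree 3, the tonic of the new key is C.
Degree 3 carries a major triad in natural-minor keys, so the destination is C minor.
Check: the diatonic triads of C minor (natural minor) are Cm (i), Ddim (ii°), Eb (III), Fm (iv), Gm (v), Ab (VI), Bb (VII) — Eb major is indeed III.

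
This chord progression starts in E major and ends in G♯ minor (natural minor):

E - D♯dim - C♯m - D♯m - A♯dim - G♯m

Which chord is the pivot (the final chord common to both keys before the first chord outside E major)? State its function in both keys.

C♯m — vi in E major, iv in G♯ minor

Chords diatonic to E major: E, F♯m, G♯m, A, B, C♯m, D♯dim.
Reading the progression, the first chord not in that set is D♯m, so the modulation leaves E major there.
The chord immediately before D♯m is C♯m, which is diatonic to both keys: vi in E major and iv in G♯ minor.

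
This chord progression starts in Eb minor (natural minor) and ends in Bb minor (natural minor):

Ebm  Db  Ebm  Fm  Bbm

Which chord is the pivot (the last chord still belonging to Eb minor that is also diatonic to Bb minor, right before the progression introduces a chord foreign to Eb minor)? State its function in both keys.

Ebm — i in Eb minor, iv in Bb minor

Chords diatonic to Eb minor: Ebm, Fdim, Gb, Abm, Bbm, Cb, Db.
Reading the progression, the first chord not in that set is Fm, so the modulation leaves Eb minor there.
The chord immediately before Fm is Ebm, which is diatonic to both keys: i in Eb minor and iv in Bb minor.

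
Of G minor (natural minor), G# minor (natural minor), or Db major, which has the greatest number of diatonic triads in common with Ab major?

Triads of Ab major: Ab major (I), Bb minor (ii), C minor (iii), Db major (IV), Eb major (V), F minor (vi), G diminished (vii°).
G minor (natural minor) shares 2: Cm, Eb.
G# minor (natural minor) shares 0: none.
Db major shares 4: Ab, Bbm, Db, Fm.
The most common triads (4) are shared with Db major.

Db major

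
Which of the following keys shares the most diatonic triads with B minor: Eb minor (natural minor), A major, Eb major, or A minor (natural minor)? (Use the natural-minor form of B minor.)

Triads of B minor (natural minor): Bm (i), C#dim (ii°), D (III), Em (iv), F#m (v), G (VI), A (VII).
Eb minor (natural minor) shares 0: none.
A major shares 4: Bm, D, F#m, A.
Eb major shares 0: none.
A minor (natural minor) shares 2: Em, G.
The most common triads (4) are shared with A major.

A major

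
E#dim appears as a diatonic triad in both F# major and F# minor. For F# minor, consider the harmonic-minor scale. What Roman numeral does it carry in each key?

vii° in F# major; vii° in F# minor

The scale of F# major is F# G# A# B C# D# E#; E# is degree 7, and the triad built there (E#-G#-B) is diminished, so it is vii°.
The scale of F# minor (harmonic minor) is F# G# A B C# D E#; E# is degree 7, and the triad built there (E#-G#-B) is diminished, so it is vii°.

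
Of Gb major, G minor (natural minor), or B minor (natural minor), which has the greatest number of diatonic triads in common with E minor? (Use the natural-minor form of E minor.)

B minor

Triads of E minor (natural minor): E minor (i), F# diminished (ii°), G major (III), A minor (iv), B minor (v), C major (VI), D major (VII).
Gb major shares 0: none.
G minor (natural minor) shares 0: none.
B minor (natural minor) shares 4: Em, G, Bm, D.
The most common triads (4) are shared with B minor.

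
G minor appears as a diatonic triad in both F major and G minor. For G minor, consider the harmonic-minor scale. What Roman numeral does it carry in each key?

The scale of F major is F G A Bb C D E; G is degree 2, and the triad built there (G-Bb-D) is minor, so it is ii.
The scale of G minor (harmonic minor) is G A Bb C D Eb F#; G is degree 1, and the triad built there (G-Bb-D) is minor, so it is i.

ii in F major; i in G minor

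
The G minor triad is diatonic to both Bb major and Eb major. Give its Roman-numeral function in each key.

vi in Bb major; iii in Eb major

The scale of Bb major is Bb C D Eb F G A; G is degree 6, and the triad built there (G-Bb-D) is minor, so it is vi.
The scale of Eb major is Eb F G Ab Bb C D; G is degree 3, and the triad built there (G-Bb-D) is minor, so it is iii.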